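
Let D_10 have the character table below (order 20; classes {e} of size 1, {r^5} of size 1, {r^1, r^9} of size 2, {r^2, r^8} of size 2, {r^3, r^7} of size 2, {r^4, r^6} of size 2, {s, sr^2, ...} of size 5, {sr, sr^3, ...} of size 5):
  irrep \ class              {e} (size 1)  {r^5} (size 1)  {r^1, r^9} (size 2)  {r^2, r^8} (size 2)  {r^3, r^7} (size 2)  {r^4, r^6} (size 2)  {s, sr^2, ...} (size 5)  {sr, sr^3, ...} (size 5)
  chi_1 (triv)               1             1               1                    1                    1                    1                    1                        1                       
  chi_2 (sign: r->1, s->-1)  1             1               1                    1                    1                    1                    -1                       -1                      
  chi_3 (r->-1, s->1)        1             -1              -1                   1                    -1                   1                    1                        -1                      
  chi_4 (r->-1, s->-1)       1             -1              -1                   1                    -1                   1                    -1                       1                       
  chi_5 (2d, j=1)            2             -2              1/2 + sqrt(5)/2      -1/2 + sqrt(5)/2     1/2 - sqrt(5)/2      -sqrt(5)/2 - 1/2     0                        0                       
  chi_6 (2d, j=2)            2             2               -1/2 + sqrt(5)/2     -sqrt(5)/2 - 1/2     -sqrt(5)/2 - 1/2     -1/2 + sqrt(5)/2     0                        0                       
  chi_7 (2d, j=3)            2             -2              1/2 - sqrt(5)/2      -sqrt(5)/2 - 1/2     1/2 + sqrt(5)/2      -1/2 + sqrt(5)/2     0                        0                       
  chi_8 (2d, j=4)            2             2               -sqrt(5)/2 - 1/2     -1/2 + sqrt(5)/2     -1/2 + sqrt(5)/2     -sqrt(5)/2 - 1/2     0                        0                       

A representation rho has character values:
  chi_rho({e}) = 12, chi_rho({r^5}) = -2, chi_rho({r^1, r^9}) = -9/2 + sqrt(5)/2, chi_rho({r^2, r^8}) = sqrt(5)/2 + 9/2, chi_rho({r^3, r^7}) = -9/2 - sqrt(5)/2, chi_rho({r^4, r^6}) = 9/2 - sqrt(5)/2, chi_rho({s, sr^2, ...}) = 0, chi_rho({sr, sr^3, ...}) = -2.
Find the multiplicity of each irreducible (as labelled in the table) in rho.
Multiplicities: chi_1: 0, chi_2: 1, chi_3: 3, chi_4: 2, chi_5: 1, chi_6: 1, chi_7: 0, chi_8: 1.

Justification: Use <chi_rho, chi> = (1/|G|) sum_C |C| * chi_rho(C) * conj(chi(C)) with |G| = 20 for each irreducible chi in the table:
  <chi_rho, chi_1> = (1/20)[1*(12)*conj(1) + 1*(-2)*conj(1) + 2*(-9/2 + sqrt(5)/2)*conj(1) + 2*(sqrt(5)/2 + 9/2)*conj(1) + 2*(-9/2 - sqrt(5)/2)*conj(1) + 2*(9/2 - sqrt(5)/2)*conj(1) + 5*(0)*conj(1) + 5*(-2)*conj(1)]
      = (1/20)[(12) + (-2) + (-9 + sqrt(5)) + (sqrt(5) + 9) + (-9 - sqrt(5)) + (9 - sqrt(5)) + (0) + (-10)] = 0/20 = 0
  <chi_rho, chi_2> = (1/20)[1*(12)*conj(1) + 1*(-2)*conj(1) + 2*(-9/2 + sqrt(5)/2)*conj(1) + 2*(sqrt(5)/2 + 9/2)*conj(1) + 2*(-9/2 - sqrt(5)/2)*conj(1) + 2*(9/2 - sqrt(5)/2)*conj(1) + 5*(0)*conj(-1) + 5*(-2)*conj(-1)]
      = (1/20)[(12) + (-2) + (-9 + sqrt(5)) + (sqrt(5) + 9) + (-9 - sqrt(5)) + (9 - sqrt(5)) + (0) + (10)] = 20/20 = 1
  <chi_rho, chi_3> = (1/20)[1*(12)*conj(1) + 1*(-2)*conj(-1) + 2*(-9/2 + sqrt(5)/2)*conj(-1) + 2*(sqrt(5)/2 + 9/2)*conj(1) + 2*(-9/2 - sqrt(5)/2)*conj(-1) + 2*(9/2 - sqrt(5)/2)*conj(1) + 5*(0)*conj(1) + 5*(-2)*conj(-1)]
      = (1/20)[(12) + (2) + (9 - sqrt(5)) + (sqrt(5) + 9) + (sqrt(5) + 9) + (9 - sqrt(5)) + (0) + (10)] = 60/20 = 3
  <chi_rho, chi_4> = (1/20)[1*(12)*conj(1) + 1*(-2)*conj(-1) + 2*(-9/2 + sqrt(5)/2)*conj(-1) + 2*(sqrt(5)/2 + 9/2)*conj(1) + 2*(-9/2 - sqrt(5)/2)*conj(-1) + 2*(9/2 - sqrt(5)/2)*conj(1) + 5*(0)*conj(-1) + 5*(-2)*conj(1)]
      = (1/20)[(12) + (2) + (9 - sqrt(5)) + (sqrt(5) + 9) + (sqrt(5) + 9) + (9 - sqrt(5)) + (0) + (-10)] = 40/20 = 2
  <chi_rho, chi_5> = (1/20)[1*(12)*conj(2) + 1*(-2)*conj(-2) + 2*(-9/2 + sqrt(5)/2)*conj(1/2 + sqrt(5)/2) + 2*(sqrt(5)/2 + 9/2)*conj(-1/2 + sqrt(5)/2) + 2*(-9/2 - sqrt(5)/2)*conj(1/2 - sqrt(5)/2) + 2*(9/2 - sqrt(5)/2)*conj(-sqrt(5)/2 - 1/2) + 5*(0)*conj(0) + 5*(-2)*conj(0)]
      = (1/20)[(24) + (4) + (-4*sqrt(5) - 2) + (-2 + 4*sqrt(5)) + (-2 + 4*sqrt(5)) + (-4*sqrt(5) - 2) + (0) + (0)] = 20/20 = 1
  <chi_rho, chi_6> = (1/20)[1*(12)*conj(2) + 1*(-2)*conj(2) + 2*(-9/2 + sqrt(5)/2)*conj(-1/2 + sqrt(5)/2) + 2*(sqrt(5)/2 + 9/2)*conj(-sqrt(5)/2 - 1/2) + 2*(-9/2 - sqrt(5)/2)*conj(-sqrt(5)/2 - 1/2) + 2*(9/2 - sqrt(5)/2)*conj(-1/2 + sqrt(5)/2) + 5*(0)*conj(0) + 5*(-2)*conj(0)]
      = (1/20)[(24) + (-4) + (7 - 5*sqrt(5)) + (-5*sqrt(5) - 7) + (7 + 5*sqrt(5)) + (-7 + 5*sqrt(5)) + (0) + (0)] = 20/20 = 1
  <chi_rho, chi_7> = (1/20)[1*(12)*conj(2) + 1*(-2)*conj(-2) + 2*(-9/2 + sqrt(5)/2)*conj(1/2 - sqrt(5)/2) + 2*(sqrt(5)/2 + 9/2)*conj(-sqrt(5)/2 - 1/2) + 2*(-9/2 - sqrt(5)/2)*conj(1/2 + sqrt(5)/2) + 2*(9/2 - sqrt(5)/2)*conj(-1/2 + sqrt(5)/2) + 5*(0)*conj(0) + 5*(-2)*conj(0)]
      = (1/20)[(24) + (4) + (-7 + 5*sqrt(5)) + (-5*sqrt(5) - 7) + (-5*sqrt(5) - 7) + (-7 + 5*sqrt(5)) + (0) + (0)] = 0/20 = 0
  <chi_rho, chi_8> = (1/20)[1*(12)*conj(2) + 1*(-2)*conj(2) + 2*(-9/2 + sqrt(5)/2)*conj(-sqrt(5)/2 - 1/2) + 2*(sqrt(5)/2 + 9/2)*conj(-1/2 + sqrt(5)/2) + 2*(-9/2 - sqrt(5)/2)*conj(-1/2 + sqrt(5)/2) + 2*(9/2 - sqrt(5)/2)*conj(-sqrt(5)/2 - 1/2) + 5*(0)*conj(0) + 5*(-2)*conj(0)]
      = (1/20)[(24) + (-4) + (2 + 4*sqrt(5)) + (-2 + 4*sqrt(5)) + (2 - 4*sqrt(5)) + (-4*sqrt(5) - 2) + (0) + (0)] = 20/20 = 1
Dimension check: dim(rho) = sum (mult * dim) = 0*1 + 1*1 + 3*1 + 2*1 + 1*2 + 1*2 + 0*2 + 1*2 = 12 = chi_rho(e) = 12.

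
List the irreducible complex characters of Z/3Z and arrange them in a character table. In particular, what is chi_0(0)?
Character table of Z/3Z (irreps indexed chi_0,...,chi_2 with chi_k(m) = zeta_3^(k*m), zeta_3 = exp(2*pi*i/3)):
  irrep \ class  {0} (size 1)  {1} (size 1)    {2} (size 1)  
  chi_0          1             1               1             
  chi_1          1             exp(2*I*pi/3)   exp(-2*I*pi/3)
  chi_2          1             exp(-2*I*pi/3)  exp(2*I*pi/3) 

Spot check: chi_0(0) = zeta_3^(0*0) = zeta_3^0 = 1.

Solution. Z/3Z is abelian, so all 3 irreducible complex representations are 1-dimensional. They are given by chi_k(m) = zeta_3^(k*m) for k = 0,...,2. Row orthogonality: sum_m chi_k(m) conj(chi_l(m)) = 3 * [k = l].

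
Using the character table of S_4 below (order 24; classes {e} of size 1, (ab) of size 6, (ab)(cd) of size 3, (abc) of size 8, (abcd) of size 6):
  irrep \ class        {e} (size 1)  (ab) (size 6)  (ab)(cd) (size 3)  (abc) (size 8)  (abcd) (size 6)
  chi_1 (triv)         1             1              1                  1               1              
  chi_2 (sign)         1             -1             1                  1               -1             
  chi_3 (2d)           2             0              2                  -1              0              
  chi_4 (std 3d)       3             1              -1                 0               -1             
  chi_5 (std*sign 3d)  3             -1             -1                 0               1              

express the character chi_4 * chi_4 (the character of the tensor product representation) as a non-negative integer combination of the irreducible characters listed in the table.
chi_4 tensor chi_4 = chi_1 + chi_3 + chi_4 + chi_5 (all other irreducibles have multiplicity 0).

Details: The character of a tensor product is the pointwise product (chi_4 * chi_4)(C) = chi_4(C) * chi_4(C):
  {e}: (3)*(3), (ab): (1)*(1), (ab)(cd): (-1)*(-1), (abc): (0)*(0), (abcd): (-1)*(-1)
so (chi_4 * chi_4) takes values
  {e} -> 9, (ab) -> 1, (ab)(cd) -> 1, (abc) -> 0, (abcd) -> 1.
Now take the inner product of this character with each irreducible chi from the table, <chi_4*chi_4, chi> = (1/24) sum_C |C| (chi_4*chi_4)(C) conj(chi(C)):
  <chi_4*chi_4, chi_1> = (1/24)[1*(9)*conj(1) + 6*(1)*conj(1) + 3*(1)*conj(1) + 8*(0)*conj(1) + 6*(1)*conj(1)]
      = (1/24)[(9) + (6) + (3) + (0) + (6)] = 24/24 = 1
  <chi_4*chi_4, chi_2> = (1/24)[1*(9)*conj(1) + 6*(1)*conj(-1) + 3*(1)*conj(1) + 8*(0)*conj(1) + 6*(1)*conj(-1)]
      = (1/24)[(9) + (-6) + (3) + (0) + (-6)] = 0/24 = 0
  <chi_4*chi_4, chi_3> = (1/24)[1*(9)*conj(2) + 6*(1)*conj(0) + 3*(1)*conj(2) + 8*(0)*conj(-1) + 6*(1)*conj(0)]
      = (1/24)[(18) + (0) + (6) + (0) + (0)] = 24/24 = 1
  <chi_4*chi_4, chi_4> = (1/24)[1*(9)*conj(3) + 6*(1)*conj(1) + 3*(1)*conj(-1) + 8*(0)*conj(0) + 6*(1)*conj(-1)]
      = (1/24)[(27) + (6) + (-3) + (0) + (-6)] = 24/24 = 1
  <chi_4*chi_4, chi_5> = (1/24)[1*(9)*conj(3) + 6*(1)*conj(-1) + 3*(1)*conj(-1) + 8*(0)*conj(0) + 6*(1)*conj(1)]
      = (1/24)[(27) + (-6) + (-3) + (0) + (6)] = 24/24 = 1
Hence the multiplicities are chi_1: 1, chi_3: 1, chi_4: 1, chi_5: 1. Dimension check: dim(chi_4)*dim(chi_4) = 3*3 = 9 and sum (mult * dim) = 1*1 + 1*2 + 1*3 + 1*3 = 9.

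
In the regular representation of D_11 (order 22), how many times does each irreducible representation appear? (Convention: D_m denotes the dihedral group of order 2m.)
Each irreducible V_i of dimension d_i appears with multiplicity d_i, i.e. rho_reg = (direct sum over all irreducibles V_i) d_i V_i. The irreducible dimensions for D_11 are 1, 1, 2, 2, 2, 2, 2: 2 irreducibles of dimension 1, each with multiplicity 1; 5 irreducibles of dimension 2, each with multiplicity 2. Total dimension 2*1*1 + 5*2*2 = 22 = |G|.

General theorem: in the regular representation of a finite group G, each irreducible appears with multiplicity equal to its dimension. Check: dim(rho_reg) = sum d_i^2 = 1 + 1 + 4 + 4 + 4 + 4 + 4 = 22 = |G|.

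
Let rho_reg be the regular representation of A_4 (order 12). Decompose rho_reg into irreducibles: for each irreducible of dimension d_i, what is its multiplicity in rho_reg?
Each irreducible V_i of dimension d_i appears with multiplicity d_i, i.e. rho_reg = (direct sum over all irreducibles V_i) d_i V_i. The irreducible dimensions for A_4 are 1, 1, 1, 3: 3 irreducibles of dimension 1, each with multiplicity 1; 1 irreducible of dimension 3, with multiplicity 3. Total dimension 3*1*1 + 1*3*3 = 12 = |G|.

Solution. General theorem: in the regular representation of a finite group G, each irreducible appears with multiplicity equal to its dimension. Check: dim(rho_reg) = sum d_i^2 = 1 + 1 + 1 + 9 = 12 = |G|.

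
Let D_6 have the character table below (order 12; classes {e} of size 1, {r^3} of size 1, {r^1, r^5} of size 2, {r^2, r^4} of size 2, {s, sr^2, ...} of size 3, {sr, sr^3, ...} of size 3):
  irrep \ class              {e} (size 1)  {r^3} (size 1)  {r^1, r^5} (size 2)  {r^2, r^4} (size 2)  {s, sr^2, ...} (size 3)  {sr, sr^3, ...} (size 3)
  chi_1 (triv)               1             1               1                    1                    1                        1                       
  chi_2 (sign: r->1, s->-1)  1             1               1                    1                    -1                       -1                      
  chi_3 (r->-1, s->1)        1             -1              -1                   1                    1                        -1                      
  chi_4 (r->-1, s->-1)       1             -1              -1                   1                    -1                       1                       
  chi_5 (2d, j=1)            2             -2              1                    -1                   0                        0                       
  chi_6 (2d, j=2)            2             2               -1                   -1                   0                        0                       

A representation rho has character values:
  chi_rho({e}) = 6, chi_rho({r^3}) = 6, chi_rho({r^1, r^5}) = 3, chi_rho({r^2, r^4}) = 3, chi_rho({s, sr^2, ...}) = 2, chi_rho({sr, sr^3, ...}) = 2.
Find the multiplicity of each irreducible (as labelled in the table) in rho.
Multiplicities: chi_1: 3, chi_2: 1, chi_3: 0, chi_4: 0, chi_5: 0, chi_6: 1.

Use <chi_rho, chi> = (1/|G|) sum_C |C| * chi_rho(C) * conj(chi(C)) with |G| = 12 for each irreducible chi in the table:
  <chi_rho, chi_1> = (1/12)[1*(6)*conj(1) + 1*(6)*conj(1) + 2*(3)*conj(1) + 2*(3)*conj(1) + 3*(2)*conj(1) + 3*(2)*conj(1)]
      = (1/12)[(6) + (6) + (6) + (6) + (6) + (6)] = 36/12 = 3
  <chi_rho, chi_2> = (1/12)[1*(6)*conj(1) + 1*(6)*conj(1) + 2*(3)*conj(1) + 2*(3)*conj(1) + 3*(2)*conj(-1) + 3*(2)*conj(-1)]
      = (1/12)[(6) + (6) + (6) + (6) + (-6) + (-6)] = 12/12 = 1
  <chi_rho, chi_3> = (1/12)[1*(6)*conj(1) + 1*(6)*conj(-1) + 2*(3)*conj(-1) + 2*(3)*conj(1) + 3*(2)*conj(1) + 3*(2)*conj(-1)]
      = (1/12)[(6) + (-6) + (-6) + (6) + (6) + (-6)] = 0/12 = 0
  <chi_rho, chi_4> = (1/12)[1*(6)*conj(1) + 1*(6)*conj(-1) + 2*(3)*conj(-1) + 2*(3)*conj(1) + 3*(2)*conj(-1) + 3*(2)*conj(1)]
      = (1/12)[(6) + (-6) + (-6) + (6) + (-6) + (6)] = 0/12 = 0
  <chi_rho, chi_5> = (1/12)[1*(6)*conj(2) + 1*(6)*conj(-2) + 2*(3)*conj(1) + 2*(3)*conj(-1) + 3*(2)*conj(0) + 3*(2)*conj(0)]
      = (1/12)[(12) + (-12) + (6) + (-6) + (0) + (0)] = 0/12 = 0
  <chi_rho, chi_6> = (1/12)[1*(6)*conj(2) + 1*(6)*conj(2) + 2*(3)*conj(-1) + 2*(3)*conj(-1) + 3*(2)*conj(0) + 3*(2)*conj(0)]
      = (1/12)[(12) + (12) + (-6) + (-6) + (0) + (0)] = 12/12 = 1
Dimension check: dim(rho) = sum (mult * dim) = 3*1 + 1*1 + 0*1 + 0*1 + 0*2 + 1*2 = 6 = chi_rho(e) = 6.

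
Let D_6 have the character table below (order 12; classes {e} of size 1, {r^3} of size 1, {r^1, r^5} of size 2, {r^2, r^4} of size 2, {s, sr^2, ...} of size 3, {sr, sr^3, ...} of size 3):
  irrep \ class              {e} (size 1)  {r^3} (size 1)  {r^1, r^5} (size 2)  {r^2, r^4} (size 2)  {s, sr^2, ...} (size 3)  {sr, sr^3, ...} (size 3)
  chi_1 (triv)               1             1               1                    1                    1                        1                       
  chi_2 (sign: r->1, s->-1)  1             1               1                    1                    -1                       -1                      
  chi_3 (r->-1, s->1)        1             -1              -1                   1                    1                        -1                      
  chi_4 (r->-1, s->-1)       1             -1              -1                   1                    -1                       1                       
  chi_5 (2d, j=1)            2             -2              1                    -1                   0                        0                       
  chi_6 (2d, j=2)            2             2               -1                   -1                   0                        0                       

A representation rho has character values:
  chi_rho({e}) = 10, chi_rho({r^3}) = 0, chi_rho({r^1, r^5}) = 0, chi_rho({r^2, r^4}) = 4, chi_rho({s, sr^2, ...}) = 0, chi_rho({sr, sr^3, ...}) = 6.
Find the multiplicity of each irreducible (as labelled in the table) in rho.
Multiplicities: chi_1: 3, chi_2: 0, chi_3: 0, chi_4: 3, chi_5: 1, chi_6: 1.

Argument: Use <chi_rho, chi> = (1/|G|) sum_C |C| * chi_rho(C) * conj(chi(C)) with |G| = 12 for each irreducible chi in the table:
  <chi_rho, chi_1> = (1/12)[1*(10)*conj(1) + 1*(0)*conj(1) + 2*(0)*conj(1) + 2*(4)*conj(1) + 3*(0)*conj(1) + 3*(6)*conj(1)]
      = (1/12)[(10) + (0) + (0) + (8) + (0) + (18)] = 36/12 = 3
  <chi_rho, chi_2> = (1/12)[1*(10)*conj(1) + 1*(0)*conj(1) + 2*(0)*conj(1) + 2*(4)*conj(1) + 3*(0)*conj(-1) + 3*(6)*conj(-1)]
      = (1/12)[(10) + (0) + (0) + (8) + (0) + (-18)] = 0/12 = 0
  <chi_rho, chi_3> = (1/12)[1*(10)*conj(1) + 1*(0)*conj(-1) + 2*(0)*conj(-1) + 2*(4)*conj(1) + 3*(0)*conj(1) + 3*(6)*conj(-1)]
      = (1/12)[(10) + (0) + (0) + (8) + (0) + (-18)] = 0/12 = 0
  <chi_rho, chi_4> = (1/12)[1*(10)*conj(1) + 1*(0)*conj(-1) + 2*(0)*conj(-1) + 2*(4)*conj(1) + 3*(0)*conj(-1) + 3*(6)*conj(1)]
      = (1/12)[(10) + (0) + (0) + (8) + (0) + (18)] = 36/12 = 3
  <chi_rho, chi_5> = (1/12)[1*(10)*conj(2) + 1*(0)*conj(-2) + 2*(0)*conj(1) + 2*(4)*conj(-1) + 3*(0)*conj(0) + 3*(6)*conj(0)]
      = (1/12)[(20) + (0) + (0) + (-8) + (0) + (0)] = 12/12 = 1
  <chi_rho, chi_6> = (1/12)[1*(10)*conj(2) + 1*(0)*conj(2) + 2*(0)*conj(-1) + 2*(4)*conj(-1) + 3*(0)*conj(0) + 3*(6)*conj(0)]
      = (1/12)[(20) + (0) + (0) + (-8) + (0) + (0)] = 12/12 = 1
Dimension check: dim(rho) = sum (mult * dim) = 3*1 + 0*1 + 0*1 + 3*1 + 1*2 + 1*2 = 10 = chi_rho(e) = 10.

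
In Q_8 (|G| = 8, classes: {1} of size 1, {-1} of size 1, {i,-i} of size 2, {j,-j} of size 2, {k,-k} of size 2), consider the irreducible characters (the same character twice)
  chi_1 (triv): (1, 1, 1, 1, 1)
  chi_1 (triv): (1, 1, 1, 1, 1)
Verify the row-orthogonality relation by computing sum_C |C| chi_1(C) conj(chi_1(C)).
Sum = 8 = |G| = 8; so <chi_1, chi_1> = 1 (norm-1 confirms irreducibility).

Derivation: Compute term by term over conjugacy classes (|C| * chi_1(C) * conj(chi_1(C))):
  1*(1)*conj(1) + 1*(1)*conj(1) + 2*(1)*conj(1) + 2*(1)*conj(1) + 2*(1)*conj(1)
  = (1) + (1) + (2) + (2) + (2)
  = 8.
Dividing by |G| = 8 gives 8/8 = 1, matching the row-orthogonality relation <chi_1, chi_1> = [chi_1 = chi_1].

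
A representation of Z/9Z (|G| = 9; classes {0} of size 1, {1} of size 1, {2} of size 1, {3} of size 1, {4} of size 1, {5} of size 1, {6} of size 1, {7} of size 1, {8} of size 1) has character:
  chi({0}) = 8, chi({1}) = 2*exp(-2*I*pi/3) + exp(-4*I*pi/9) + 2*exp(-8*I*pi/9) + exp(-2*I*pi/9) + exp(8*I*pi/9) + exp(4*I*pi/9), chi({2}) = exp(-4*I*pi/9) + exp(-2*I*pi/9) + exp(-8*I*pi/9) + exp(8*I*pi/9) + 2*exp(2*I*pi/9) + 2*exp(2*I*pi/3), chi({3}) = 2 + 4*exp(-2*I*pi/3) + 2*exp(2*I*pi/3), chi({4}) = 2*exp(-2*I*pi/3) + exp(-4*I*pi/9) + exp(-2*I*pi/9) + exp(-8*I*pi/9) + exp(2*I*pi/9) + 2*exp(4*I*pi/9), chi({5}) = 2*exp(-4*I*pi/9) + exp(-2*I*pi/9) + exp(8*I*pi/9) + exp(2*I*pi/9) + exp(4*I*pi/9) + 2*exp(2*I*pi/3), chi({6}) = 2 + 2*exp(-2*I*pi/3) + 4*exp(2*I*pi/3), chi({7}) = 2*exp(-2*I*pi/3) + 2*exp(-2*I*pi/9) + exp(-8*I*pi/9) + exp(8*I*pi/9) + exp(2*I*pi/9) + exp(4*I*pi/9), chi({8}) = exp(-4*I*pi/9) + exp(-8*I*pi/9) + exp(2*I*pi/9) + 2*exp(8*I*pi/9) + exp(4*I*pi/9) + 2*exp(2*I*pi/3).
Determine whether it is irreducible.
Not irreducible (reducible): <chi, chi> = 12 > 1.

Argument: <chi, chi> = (1/|G|) sum_C |C| * |chi(C)|^2 = (1/9)[1*|8|^2 + 1*|2*exp(-2*I*pi/3) + exp(-4*I*pi/9) + 2*exp(-8*I*pi/9) + exp(-2*I*pi/9) + exp(8*I*pi/9) + exp(4*I*pi/9)|^2 + 1*|exp(-4*I*pi/9) + exp(-2*I*pi/9) + exp(-8*I*pi/9) + exp(8*I*pi/9) + 2*exp(2*I*pi/9) + 2*exp(2*I*pi/3)|^2 + 1*|2 + 4*exp(-2*I*pi/3) + 2*exp(2*I*pi/3)|^2 + 1*|2*exp(-2*I*pi/3) + exp(-4*I*pi/9) + exp(-2*I*pi/9) + exp(-8*I*pi/9) + exp(2*I*pi/9) + 2*exp(4*I*pi/9)|^2 + 1*|2*exp(-4*I*pi/9) + exp(-2*I*pi/9) + exp(8*I*pi/9) + exp(2*I*pi/9) + exp(4*I*pi/9) + 2*exp(2*I*pi/3)|^2 + 1*|2 + 2*exp(-2*I*pi/3) + 4*exp(2*I*pi/3)|^2 + 1*|2*exp(-2*I*pi/3) + 2*exp(-2*I*pi/9) + exp(-8*I*pi/9) + exp(8*I*pi/9) + exp(2*I*pi/9) + exp(4*I*pi/9)|^2 + 1*|exp(-4*I*pi/9) + exp(-8*I*pi/9) + exp(2*I*pi/9) + 2*exp(8*I*pi/9) + exp(4*I*pi/9) + 2*exp(2*I*pi/3)|^2]
  = (1/9)[(64) + (12 + 7*exp(-4*I*pi/9) + 9*exp(-2*I*pi/9) + 6*exp(-2*I*pi/3) + 4*exp(-8*I*pi/9) + 4*exp(8*I*pi/9) + 6*exp(2*I*pi/3) + 9*exp(2*I*pi/9) + 7*exp(4*I*pi/9)) + (12 + 9*exp(-4*I*pi/9) + 6*exp(-2*I*pi/3) + 4*exp(-2*I*pi/9) + 7*exp(-8*I*pi/9) + 7*exp(8*I*pi/9) + 4*exp(2*I*pi/9) + 6*exp(2*I*pi/3) + 9*exp(4*I*pi/9)) + (4) + (12 + 6*exp(-2*I*pi/3) + 7*exp(-2*I*pi/9) + 4*exp(-4*I*pi/9) + 9*exp(-8*I*pi/9) + 9*exp(8*I*pi/9) + 4*exp(4*I*pi/9) + 7*exp(2*I*pi/9) + 6*exp(2*I*pi/3)) + (12 + 6*exp(-2*I*pi/3) + 7*exp(-2*I*pi/9) + 4*exp(-4*I*pi/9) + 9*exp(-8*I*pi/9) + 9*exp(8*I*pi/9) + 4*exp(4*I*pi/9) + 7*exp(2*I*pi/9) + 6*exp(2*I*pi/3)) + (4) + (12 + 9*exp(-4*I*pi/9) + 6*exp(-2*I*pi/3) + 4*exp(-2*I*pi/9) + 7*exp(-8*I*pi/9) + 7*exp(8*I*pi/9) + 4*exp(2*I*pi/9) + 6*exp(2*I*pi/3) + 9*exp(4*I*pi/9)) + (12 + 7*exp(-4*I*pi/9) + 9*exp(-2*I*pi/9) + 6*exp(-2*I*pi/3) + 4*exp(-8*I*pi/9) + 4*exp(8*I*pi/9) + 6*exp(2*I*pi/3) + 9*exp(2*I*pi/9) + 7*exp(4*I*pi/9))] = 108/9 = 12.
(Exp terms are combined using exp(i*s)*conj(exp(i*t)) = exp(i*(s-t)), and sums of them are collapsed using the identity that for every m > 1 the m distinct m-th roots of unity sum to 0, e.g. 1 + exp(2*I*pi/3) + exp(-2*I*pi/3) = 0.)
A character is irreducible iff <chi, chi> = 1, so this representation is reducible.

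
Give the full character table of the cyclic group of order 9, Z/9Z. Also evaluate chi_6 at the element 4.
Character table of Z/9Z (irreps indexed chi_0,...,chi_8 with chi_k(m) = zeta_9^(k*m), zeta_9 = exp(2*pi*i/9)):
  irrep \ class  {0} (size 1)  {1} (size 1)    {2} (size 1)    {3} (size 1)    {4} (size 1)    {5} (size 1)    {6} (size 1)    {7} (size 1)    {8} (size 1)  
  chi_0          1             1               1               1               1               1               1               1               1             
  chi_1          1             exp(2*I*pi/9)   exp(4*I*pi/9)   exp(2*I*pi/3)   exp(8*I*pi/9)   exp(-8*I*pi/9)  exp(-2*I*pi/3)  exp(-4*I*pi/9)  exp(-2*I*pi/9)
  chi_2          1             exp(4*I*pi/9)   exp(8*I*pi/9)   exp(-2*I*pi/3)  exp(-2*I*pi/9)  exp(2*I*pi/9)   exp(2*I*pi/3)   exp(-8*I*pi/9)  exp(-4*I*pi/9)
  chi_3          1             exp(2*I*pi/3)   exp(-2*I*pi/3)  1               exp(2*I*pi/3)   exp(-2*I*pi/3)  1               exp(2*I*pi/3)   exp(-2*I*pi/3)
  chi_4          1             exp(8*I*pi/9)   exp(-2*I*pi/9)  exp(2*I*pi/3)   exp(-4*I*pi/9)  exp(4*I*pi/9)   exp(-2*I*pi/3)  exp(2*I*pi/9)   exp(-8*I*pi/9)
  chi_5          1             exp(-8*I*pi/9)  exp(2*I*pi/9)   exp(-2*I*pi/3)  exp(4*I*pi/9)   exp(-4*I*pi/9)  exp(2*I*pi/3)   exp(-2*I*pi/9)  exp(8*I*pi/9) 
  chi_6          1             exp(-2*I*pi/3)  exp(2*I*pi/3)   1               exp(-2*I*pi/3)  exp(2*I*pi/3)   1               exp(-2*I*pi/3)  exp(2*I*pi/3) 
  chi_7          1             exp(-4*I*pi/9)  exp(-8*I*pi/9)  exp(2*I*pi/3)   exp(2*I*pi/9)   exp(-2*I*pi/9)  exp(-2*I*pi/3)  exp(8*I*pi/9)   exp(4*I*pi/9) 
  chi_8          1             exp(-2*I*pi/9)  exp(-4*I*pi/9)  exp(-2*I*pi/3)  exp(-8*I*pi/9)  exp(8*I*pi/9)   exp(2*I*pi/3)   exp(4*I*pi/9)   exp(2*I*pi/9) 

Spot check: chi_6(4) = zeta_9^(6*4) = zeta_9^24 = exp(-2*I*pi/3).

Why: Z/9Z is abelian, so all 9 irreducible complex representations are 1-dimensional. They are given by chi_k(m) = zeta_9^(k*m) for k = 0,...,8. Row orthogonality: sum_m chi_k(m) conj(chi_l(m)) = 9 * [k = l].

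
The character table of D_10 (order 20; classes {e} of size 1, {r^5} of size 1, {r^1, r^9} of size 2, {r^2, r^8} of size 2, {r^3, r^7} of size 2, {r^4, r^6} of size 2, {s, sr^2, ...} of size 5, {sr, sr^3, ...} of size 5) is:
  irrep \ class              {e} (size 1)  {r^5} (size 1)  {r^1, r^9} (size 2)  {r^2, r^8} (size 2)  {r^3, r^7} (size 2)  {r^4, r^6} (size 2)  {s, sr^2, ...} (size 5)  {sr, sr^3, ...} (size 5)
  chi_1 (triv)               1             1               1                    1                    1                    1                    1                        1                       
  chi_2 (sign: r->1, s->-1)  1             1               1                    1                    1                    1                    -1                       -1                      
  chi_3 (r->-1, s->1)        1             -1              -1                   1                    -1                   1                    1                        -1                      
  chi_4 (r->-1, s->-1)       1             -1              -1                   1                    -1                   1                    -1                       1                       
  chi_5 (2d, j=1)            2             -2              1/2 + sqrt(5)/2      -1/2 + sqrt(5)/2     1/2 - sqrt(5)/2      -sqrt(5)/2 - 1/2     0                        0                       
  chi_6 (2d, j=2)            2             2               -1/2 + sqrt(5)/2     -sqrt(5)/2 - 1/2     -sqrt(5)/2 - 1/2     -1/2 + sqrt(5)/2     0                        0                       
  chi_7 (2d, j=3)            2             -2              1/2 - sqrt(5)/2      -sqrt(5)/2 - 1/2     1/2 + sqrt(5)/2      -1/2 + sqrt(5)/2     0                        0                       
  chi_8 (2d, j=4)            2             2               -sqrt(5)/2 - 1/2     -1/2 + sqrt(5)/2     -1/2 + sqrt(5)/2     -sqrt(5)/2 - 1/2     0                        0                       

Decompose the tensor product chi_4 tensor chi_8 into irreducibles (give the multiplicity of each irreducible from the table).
chi_4 tensor chi_8 = chi_5 (all other irreducibles have multiplicity 0).

Why: The character of a tensor product is the pointwise product (chi_4 * chi_8)(C) = chi_4(C) * chi_8(C):
  {e}: (1)*(2), {r^5}: (-1)*(2), {r^1, r^9}: (-1)*(-sqrt(5)/2 - 1/2), {r^2, r^8}: (1)*(-1/2 + sqrt(5)/2), {r^3, r^7}: (-1)*(-1/2 + sqrt(5)/2), {r^4, r^6}: (1)*(-sqrt(5)/2 - 1/2), {s, sr^2, ...}: (-1)*(0), {sr, sr^3, ...}: (1)*(0)
so (chi_4 * chi_8) takes values
  {e} -> 2, {r^5} -> -2, {r^1, r^9} -> 1/2 + sqrt(5)/2, {r^2, r^8} -> -1/2 + sqrt(5)/2, {r^3, r^7} -> 1/2 - sqrt(5)/2, {r^4, r^6} -> -sqrt(5)/2 - 1/2, {s, sr^2, ...} -> 0, {sr, sr^3, ...} -> 0.
Now take the inner product of this character with each irreducible chi from the table, <chi_4*chi_8, chi> = (1/20) sum_C |C| (chi_4*chi_8)(C) conj(chi(C)):
  <chi_4*chi_8, chi_1> = (1/20)[1*(2)*conj(1) + 1*(-2)*conj(1) + 2*(1/2 + sqrt(5)/2)*conj(1) + 2*(-1/2 + sqrt(5)/2)*conj(1) + 2*(1/2 - sqrt(5)/2)*conj(1) + 2*(-sqrt(5)/2 - 1/2)*conj(1) + 5*(0)*conj(1) + 5*(0)*conj(1)]
      = (1/20)[(2) + (-2) + (1 + sqrt(5)) + (-1 + sqrt(5)) + (1 - sqrt(5)) + (-sqrt(5) - 1) + (0) + (0)] = 0/20 = 0
  <chi_4*chi_8, chi_2> = (1/20)[1*(2)*conj(1) + 1*(-2)*conj(1) + 2*(1/2 + sqrt(5)/2)*conj(1) + 2*(-1/2 + sqrt(5)/2)*conj(1) + 2*(1/2 - sqrt(5)/2)*conj(1) + 2*(-sqrt(5)/2 - 1/2)*conj(1) + 5*(0)*conj(-1) + 5*(0)*conj(-1)]
      = (1/20)[(2) + (-2) + (1 + sqrt(5)) + (-1 + sqrt(5)) + (1 - sqrt(5)) + (-sqrt(5) - 1) + (0) + (0)] = 0/20 = 0
  <chi_4*chi_8, chi_3> = (1/20)[1*(2)*conj(1) + 1*(-2)*conj(-1) + 2*(1/2 + sqrt(5)/2)*conj(-1) + 2*(-1/2 + sqrt(5)/2)*conj(1) + 2*(1/2 - sqrt(5)/2)*conj(-1) + 2*(-sqrt(5)/2 - 1/2)*conj(1) + 5*(0)*conj(1) + 5*(0)*conj(-1)]
      = (1/20)[(2) + (2) + (-sqrt(5) - 1) + (-1 + sqrt(5)) + (-1 + sqrt(5)) + (-sqrt(5) - 1) + (0) + (0)] = 0/20 = 0
  <chi_4*chi_8, chi_4> = (1/20)[1*(2)*conj(1) + 1*(-2)*conj(-1) + 2*(1/2 + sqrt(5)/2)*conj(-1) + 2*(-1/2 + sqrt(5)/2)*conj(1) + 2*(1/2 - sqrt(5)/2)*conj(-1) + 2*(-sqrt(5)/2 - 1/2)*conj(1) + 5*(0)*conj(-1) + 5*(0)*conj(1)]
      = (1/20)[(2) + (2) + (-sqrt(5) - 1) + (-1 + sqrt(5)) + (-1 + sqrt(5)) + (-sqrt(5) - 1) + (0) + (0)] = 0/20 = 0
  <chi_4*chi_8, chi_5> = (1/20)[1*(2)*conj(2) + 1*(-2)*conj(-2) + 2*(1/2 + sqrt(5)/2)*conj(1/2 + sqrt(5)/2) + 2*(-1/2 + sqrt(5)/2)*conj(-1/2 + sqrt(5)/2) + 2*(1/2 - sqrt(5)/2)*conj(1/2 - sqrt(5)/2) + 2*(-sqrt(5)/2 - 1/2)*conj(-sqrt(5)/2 - 1/2) + 5*(0)*conj(0) + 5*(0)*conj(0)]
      = (1/20)[(4) + (4) + (sqrt(5) + 3) + (3 - sqrt(5)) + (3 - sqrt(5)) + (sqrt(5) + 3) + (0) + (0)] = 20/20 = 1
  <chi_4*chi_8, chi_6> = (1/20)[1*(2)*conj(2) + 1*(-2)*conj(2) + 2*(1/2 + sqrt(5)/2)*conj(-1/2 + sqrt(5)/2) + 2*(-1/2 + sqrt(5)/2)*conj(-sqrt(5)/2 - 1/2) + 2*(1/2 - sqrt(5)/2)*conj(-sqrt(5)/2 - 1/2) + 2*(-sqrt(5)/2 - 1/2)*conj(-1/2 + sqrt(5)/2) + 5*(0)*conj(0) + 5*(0)*conj(0)]
      = (1/20)[(4) + (-4) + (2) + (-2) + (2) + (-2) + (0) + (0)] = 0/20 = 0
  <chi_4*chi_8, chi_7> = (1/20)[1*(2)*conj(2) + 1*(-2)*conj(-2) + 2*(1/2 + sqrt(5)/2)*conj(1/2 - sqrt(5)/2) + 2*(-1/2 + sqrt(5)/2)*conj(-sqrt(5)/2 - 1/2) + 2*(1/2 - sqrt(5)/2)*conj(1/2 + sqrt(5)/2) + 2*(-sqrt(5)/2 - 1/2)*conj(-1/2 + sqrt(5)/2) + 5*(0)*conj(0) + 5*(0)*conj(0)]
      = (1/20)[(4) + (4) + (-2) + (-2) + (-2) + (-2) + (0) + (0)] = 0/20 = 0
  <chi_4*chi_8, chi_8> = (1/20)[1*(2)*conj(2) + 1*(-2)*conj(2) + 2*(1/2 + sqrt(5)/2)*conj(-sqrt(5)/2 - 1/2) + 2*(-1/2 + sqrt(5)/2)*conj(-1/2 + sqrt(5)/2) + 2*(1/2 - sqrt(5)/2)*conj(-1/2 + sqrt(5)/2) + 2*(-sqrt(5)/2 - 1/2)*conj(-sqrt(5)/2 - 1/2) + 5*(0)*conj(0) + 5*(0)*conj(0)]
      = (1/20)[(4) + (-4) + (-3 - sqrt(5)) + (3 - sqrt(5)) + (-3 + sqrt(5)) + (sqrt(5) + 3) + (0) + (0)] = 0/20 = 0
Hence the multiplicities are chi_5: 1. Dimension check: dim(chi_4)*dim(chi_8) = 1*2 = 2 and sum (mult * dim) = 1*2 = 2.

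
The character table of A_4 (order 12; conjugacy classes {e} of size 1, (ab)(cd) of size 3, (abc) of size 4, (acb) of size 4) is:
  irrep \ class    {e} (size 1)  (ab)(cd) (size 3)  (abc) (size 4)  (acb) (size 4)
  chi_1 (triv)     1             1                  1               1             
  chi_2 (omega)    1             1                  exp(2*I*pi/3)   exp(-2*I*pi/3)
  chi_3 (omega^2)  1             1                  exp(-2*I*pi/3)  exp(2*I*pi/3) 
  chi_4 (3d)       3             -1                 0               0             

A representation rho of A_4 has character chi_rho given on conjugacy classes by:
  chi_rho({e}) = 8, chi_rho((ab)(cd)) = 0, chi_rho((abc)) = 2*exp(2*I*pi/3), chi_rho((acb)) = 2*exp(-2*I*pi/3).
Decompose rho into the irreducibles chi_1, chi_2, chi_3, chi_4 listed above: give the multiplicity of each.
Multiplicities: chi_1: 0, chi_2: 2, chi_3: 0, chi_4: 2.

Working: Use <chi_rho, chi> = (1/|G|) sum_C |C| * chi_rho(C) * conj(chi(C)) with |G| = 12 for each irreducible chi in the table:
  <chi_rho, chi_1> = (1/12)[1*(8)*conj(1) + 3*(0)*conj(1) + 4*(2*exp(2*I*pi/3))*conj(1) + 4*(2*exp(-2*I*pi/3))*conj(1)]
      = (1/12)[(8) + (0) + (8*exp(2*I*pi/3)) + (8*exp(-2*I*pi/3))] = 0/12 = 0
  <chi_rho, chi_2> = (1/12)[1*(8)*conj(1) + 3*(0)*conj(1) + 4*(2*exp(2*I*pi/3))*conj(exp(2*I*pi/3)) + 4*(2*exp(-2*I*pi/3))*conj(exp(-2*I*pi/3))]
      = (1/12)[(8) + (0) + (8) + (8)] = 24/12 = 2
  <chi_rho, chi_3> = (1/12)[1*(8)*conj(1) + 3*(0)*conj(1) + 4*(2*exp(2*I*pi/3))*conj(exp(-2*I*pi/3)) + 4*(2*exp(-2*I*pi/3))*conj(exp(2*I*pi/3))]
      = (1/12)[(8) + (0) + (8*exp(-2*I*pi/3)) + (8*exp(2*I*pi/3))] = 0/12 = 0
  <chi_rho, chi_4> = (1/12)[1*(8)*conj(3) + 3*(0)*conj(-1) + 4*(2*exp(2*I*pi/3))*conj(0) + 4*(2*exp(-2*I*pi/3))*conj(0)]
      = (1/12)[(24) + (0) + (0) + (0)] = 24/12 = 2
(Exp terms are combined using exp(i*s)*conj(exp(i*t)) = exp(i*(s-t)), and sums of them are collapsed using the identity that for every m > 1 the m distinct m-th roots of unity sum to 0, e.g. 1 + exp(2*I*pi/3) + exp(-2*I*pi/3) = 0.)
Dimension check: dim(rho) = sum (mult * dim) = 0*1 + 2*1 + 0*1 + 2*3 = 8 = chi_rho(e) = 8.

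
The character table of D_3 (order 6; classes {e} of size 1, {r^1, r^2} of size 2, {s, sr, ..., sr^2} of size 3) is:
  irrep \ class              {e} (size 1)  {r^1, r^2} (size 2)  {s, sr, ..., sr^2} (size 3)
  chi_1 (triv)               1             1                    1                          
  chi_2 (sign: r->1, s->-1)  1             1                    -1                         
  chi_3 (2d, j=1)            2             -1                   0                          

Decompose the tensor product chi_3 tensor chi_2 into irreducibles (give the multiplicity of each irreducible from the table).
chi_3 tensor chi_2 = chi_3 (all other irreducibles have multiplicity 0).

Details: The character of a tensor product is the pointwise product (chi_3 * chi_2)(C) = chi_3(C) * chi_2(C):
  {e}: (2)*(1), {r^1, r^2}: (-1)*(1), {s, sr, ..., sr^2}: (0)*(-1)
so (chi_3 * chi_2) takes values
  {e} -> 2, {r^1, r^2} -> -1, {s, sr, ..., sr^2} -> 0.
Now take the inner product of this character with each irreducible chi from the table, <chi_3*chi_2, chi> = (1/6) sum_C |C| (chi_3*chi_2)(C) conj(chi(C)):
  <chi_3*chi_2, chi_1> = (1/6)[1*(2)*conj(1) + 2*(-1)*conj(1) + 3*(0)*conj(1)]
      = (1/6)[(2) + (-2) + (0)] = 0/6 = 0
  <chi_3*chi_2, chi_2> = (1/6)[1*(2)*conj(1) + 2*(-1)*conj(1) + 3*(0)*conj(-1)]
      = (1/6)[(2) + (-2) + (0)] = 0/6 = 0
  <chi_3*chi_2, chi_3> = (1/6)[1*(2)*conj(2) + 2*(-1)*conj(-1) + 3*(0)*conj(0)]
      = (1/6)[(4) + (2) + (0)] = 6/6 = 1
Hence the multiplicities are chi_3: 1. Dimension check: dim(chi_3)*dim(chi_2) = 2*1 = 2 and sum (mult * dim) = 1*2 = 2.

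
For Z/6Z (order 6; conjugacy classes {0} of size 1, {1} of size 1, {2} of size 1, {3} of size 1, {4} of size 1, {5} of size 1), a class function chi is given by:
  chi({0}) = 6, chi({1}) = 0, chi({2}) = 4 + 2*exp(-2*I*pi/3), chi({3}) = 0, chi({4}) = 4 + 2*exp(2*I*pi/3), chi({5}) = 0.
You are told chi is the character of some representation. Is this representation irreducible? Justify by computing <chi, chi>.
Not irreducible (reducible): <chi, chi> = 10 > 1.

Why: <chi, chi> = (1/|G|) sum_C |C| * |chi(C)|^2 = (1/6)[1*|6|^2 + 1*|0|^2 + 1*|4 + 2*exp(-2*I*pi/3)|^2 + 1*|0|^2 + 1*|4 + 2*exp(2*I*pi/3)|^2 + 1*|0|^2]
  = (1/6)[(36) + (0) + (12) + (0) + (12) + (0)] = 60/6 = 10.
(Exp terms are combined using exp(i*s)*conj(exp(i*t)) = exp(i*(s-t)), and sums of them are collapsed using the identity that for every m > 1 the m distinct m-th roots of unity sum to 0, e.g. 1 + exp(2*I*pi/3) + exp(-2*I*pi/3) = 0.)
A character is irreducible iff <chi, chi> = 1, so this representation is reducible.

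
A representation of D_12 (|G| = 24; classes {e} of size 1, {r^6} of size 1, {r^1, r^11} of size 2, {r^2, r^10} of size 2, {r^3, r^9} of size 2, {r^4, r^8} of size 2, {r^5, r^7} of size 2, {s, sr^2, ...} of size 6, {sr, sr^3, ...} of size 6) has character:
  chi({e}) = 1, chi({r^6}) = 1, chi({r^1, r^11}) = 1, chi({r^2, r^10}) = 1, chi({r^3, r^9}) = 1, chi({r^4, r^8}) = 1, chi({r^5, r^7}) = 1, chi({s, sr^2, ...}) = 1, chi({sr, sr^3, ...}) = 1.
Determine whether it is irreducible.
Irreducible: <chi, chi> = 1.

Reasoning: <chi, chi> = (1/|G|) sum_C |C| * |chi(C)|^2 = (1/24)[1*|1|^2 + 1*|1|^2 + 2*|1|^2 + 2*|1|^2 + 2*|1|^2 + 2*|1|^2 + 2*|1|^2 + 6*|1|^2 + 6*|1|^2]
  = (1/24)[(1) + (1) + (2) + (2) + (2) + (2) + (2) + (6) + (6)] = 24/24 = 1.
A character is irreducible iff <chi, chi> = 1, so this representation is irreducible.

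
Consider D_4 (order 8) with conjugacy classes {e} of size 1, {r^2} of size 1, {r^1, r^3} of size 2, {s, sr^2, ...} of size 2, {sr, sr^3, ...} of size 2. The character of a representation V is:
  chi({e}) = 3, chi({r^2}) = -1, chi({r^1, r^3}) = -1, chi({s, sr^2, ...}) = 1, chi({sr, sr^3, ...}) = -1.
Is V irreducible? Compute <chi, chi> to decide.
Not irreducible (reducible): <chi, chi> = 2 > 1.

Details: <chi, chi> = (1/|G|) sum_C |C| * |chi(C)|^2 = (1/8)[1*|3|^2 + 1*|-1|^2 + 2*|-1|^2 + 2*|1|^2 + 2*|-1|^2]
  = (1/8)[(9) + (1) + (2) + (2) + (2)] = 16/8 = 2.
A character is irreducible iff <chi, chi> = 1, so this representation is reducible.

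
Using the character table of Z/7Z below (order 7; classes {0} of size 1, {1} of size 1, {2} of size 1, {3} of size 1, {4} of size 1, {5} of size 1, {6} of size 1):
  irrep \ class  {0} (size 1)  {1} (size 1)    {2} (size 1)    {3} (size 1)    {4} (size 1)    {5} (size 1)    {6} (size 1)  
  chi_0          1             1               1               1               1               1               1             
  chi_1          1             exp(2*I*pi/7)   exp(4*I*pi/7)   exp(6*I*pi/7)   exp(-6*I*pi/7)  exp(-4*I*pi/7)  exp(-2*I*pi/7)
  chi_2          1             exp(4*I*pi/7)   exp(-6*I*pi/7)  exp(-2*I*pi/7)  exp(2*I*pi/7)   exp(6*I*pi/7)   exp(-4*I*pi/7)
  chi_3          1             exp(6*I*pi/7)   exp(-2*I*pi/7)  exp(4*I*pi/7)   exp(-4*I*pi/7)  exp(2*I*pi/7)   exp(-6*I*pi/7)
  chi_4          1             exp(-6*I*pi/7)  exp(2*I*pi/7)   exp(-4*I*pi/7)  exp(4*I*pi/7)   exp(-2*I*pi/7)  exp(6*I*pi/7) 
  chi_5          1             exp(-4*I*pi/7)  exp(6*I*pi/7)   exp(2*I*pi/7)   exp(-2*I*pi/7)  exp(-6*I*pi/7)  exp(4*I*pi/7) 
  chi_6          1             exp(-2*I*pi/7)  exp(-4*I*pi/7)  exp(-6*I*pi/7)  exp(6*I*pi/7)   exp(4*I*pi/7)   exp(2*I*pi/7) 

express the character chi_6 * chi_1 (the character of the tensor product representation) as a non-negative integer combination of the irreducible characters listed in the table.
chi_6 tensor chi_1 = chi_0 (all other irreducibles have multiplicity 0).

Working: The character of a tensor product is the pointwise product (chi_6 * chi_1)(C) = chi_6(C) * chi_1(C):
  {0}: (1)*(1), {1}: (exp(-2*I*pi/7))*(exp(2*I*pi/7)), {2}: (exp(-4*I*pi/7))*(exp(4*I*pi/7)), {3}: (exp(-6*I*pi/7))*(exp(6*I*pi/7)), {4}: (exp(6*I*pi/7))*(exp(-6*I*pi/7)), {5}: (exp(4*I*pi/7))*(exp(-4*I*pi/7)), {6}: (exp(2*I*pi/7))*(exp(-2*I*pi/7))
so (chi_6 * chi_1) takes values
  {0} -> 1, {1} -> 1, {2} -> 1, {3} -> 1, {4} -> 1, {5} -> 1, {6} -> 1.
Now take the inner product of this character with each irreducible chi from the table, <chi_6*chi_1, chi> = (1/7) sum_C |C| (chi_6*chi_1)(C) conj(chi(C)):
  <chi_6*chi_1, chi_0> = (1/7)[1*(1)*conj(1) + 1*(1)*conj(1) + 1*(1)*conj(1) + 1*(1)*conj(1) + 1*(1)*conj(1) + 1*(1)*conj(1) + 1*(1)*conj(1)]
      = (1/7)[(1) + (1) + (1) + (1) + (1) + (1) + (1)] = 7/7 = 1
  <chi_6*chi_1, chi_1> = (1/7)[1*(1)*conj(1) + 1*(1)*conj(exp(2*I*pi/7)) + 1*(1)*conj(exp(4*I*pi/7)) + 1*(1)*conj(exp(6*I*pi/7)) + 1*(1)*conj(exp(-6*I*pi/7)) + 1*(1)*conj(exp(-4*I*pi/7)) + 1*(1)*conj(exp(-2*I*pi/7))]
      = (1/7)[(1) + (exp(-2*I*pi/7)) + (exp(-4*I*pi/7)) + (exp(-6*I*pi/7)) + (exp(6*I*pi/7)) + (exp(4*I*pi/7)) + (exp(2*I*pi/7))] = 0/7 = 0
  <chi_6*chi_1, chi_2> = (1/7)[1*(1)*conj(1) + 1*(1)*conj(exp(4*I*pi/7)) + 1*(1)*conj(exp(-6*I*pi/7)) + 1*(1)*conj(exp(-2*I*pi/7)) + 1*(1)*conj(exp(2*I*pi/7)) + 1*(1)*conj(exp(6*I*pi/7)) + 1*(1)*conj(exp(-4*I*pi/7))]
      = (1/7)[(1) + (exp(-4*I*pi/7)) + (exp(6*I*pi/7)) + (exp(2*I*pi/7)) + (exp(-2*I*pi/7)) + (exp(-6*I*pi/7)) + (exp(4*I*pi/7))] = 0/7 = 0
  <chi_6*chi_1, chi_3> = (1/7)[1*(1)*conj(1) + 1*(1)*conj(exp(6*I*pi/7)) + 1*(1)*conj(exp(-2*I*pi/7)) + 1*(1)*conj(exp(4*I*pi/7)) + 1*(1)*conj(exp(-4*I*pi/7)) + 1*(1)*conj(exp(2*I*pi/7)) + 1*(1)*conj(exp(-6*I*pi/7))]
      = (1/7)[(1) + (exp(-6*I*pi/7)) + (exp(2*I*pi/7)) + (exp(-4*I*pi/7)) + (exp(4*I*pi/7)) + (exp(-2*I*pi/7)) + (exp(6*I*pi/7))] = 0/7 = 0
  <chi_6*chi_1, chi_4> = (1/7)[1*(1)*conj(1) + 1*(1)*conj(exp(-6*I*pi/7)) + 1*(1)*conj(exp(2*I*pi/7)) + 1*(1)*conj(exp(-4*I*pi/7)) + 1*(1)*conj(exp(4*I*pi/7)) + 1*(1)*conj(exp(-2*I*pi/7)) + 1*(1)*conj(exp(6*I*pi/7))]
      = (1/7)[(1) + (exp(6*I*pi/7)) + (exp(-2*I*pi/7)) + (exp(4*I*pi/7)) + (exp(-4*I*pi/7)) + (exp(2*I*pi/7)) + (exp(-6*I*pi/7))] = 0/7 = 0
  <chi_6*chi_1, chi_5> = (1/7)[1*(1)*conj(1) + 1*(1)*conj(exp(-4*I*pi/7)) + 1*(1)*conj(exp(6*I*pi/7)) + 1*(1)*conj(exp(2*I*pi/7)) + 1*(1)*conj(exp(-2*I*pi/7)) + 1*(1)*conj(exp(-6*I*pi/7)) + 1*(1)*conj(exp(4*I*pi/7))]
      = (1/7)[(1) + (exp(4*I*pi/7)) + (exp(-6*I*pi/7)) + (exp(-2*I*pi/7)) + (exp(2*I*pi/7)) + (exp(6*I*pi/7)) + (exp(-4*I*pi/7))] = 0/7 = 0
  <chi_6*chi_1, chi_6> = (1/7)[1*(1)*conj(1) + 1*(1)*conj(exp(-2*I*pi/7)) + 1*(1)*conj(exp(-4*I*pi/7)) + 1*(1)*conj(exp(-6*I*pi/7)) + 1*(1)*conj(exp(6*I*pi/7)) + 1*(1)*conj(exp(4*I*pi/7)) + 1*(1)*conj(exp(2*I*pi/7))]
      = (1/7)[(1) + (exp(2*I*pi/7)) + (exp(4*I*pi/7)) + (exp(6*I*pi/7)) + (exp(-6*I*pi/7)) + (exp(-4*I*pi/7)) + (exp(-2*I*pi/7))] = 0/7 = 0
(Exp terms are combined using exp(i*s)*conj(exp(i*t)) = exp(i*(s-t)), and sums of them are collapsed using the identity that for every m > 1 the m distinct m-th roots of unity sum to 0, e.g. 1 + exp(2*I*pi/3) + exp(-2*I*pi/3) = 0.)
Hence the multiplicities are chi_0: 1. Dimension check: dim(chi_6)*dim(chi_1) = 1*1 = 1 and sum (mult * dim) = 1*1 = 1.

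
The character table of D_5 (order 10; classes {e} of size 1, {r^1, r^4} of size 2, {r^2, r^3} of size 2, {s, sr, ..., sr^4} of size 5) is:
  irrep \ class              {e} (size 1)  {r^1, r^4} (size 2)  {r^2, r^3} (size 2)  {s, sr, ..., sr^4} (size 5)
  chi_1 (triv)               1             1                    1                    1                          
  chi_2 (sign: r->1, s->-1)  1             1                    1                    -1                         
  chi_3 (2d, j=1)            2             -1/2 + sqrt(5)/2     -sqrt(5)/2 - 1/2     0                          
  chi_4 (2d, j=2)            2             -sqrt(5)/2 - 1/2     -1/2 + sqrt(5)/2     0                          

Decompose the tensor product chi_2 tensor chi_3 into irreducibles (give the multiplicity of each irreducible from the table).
chi_2 tensor chi_3 = chi_3 (all other irreducibles have multiplicity 0).

Solution. The character of a tensor product is the pointwise product (chi_2 * chi_3)(C) = chi_2(C) * chi_3(C):
  {e}: (1)*(2), {r^1, r^4}: (1)*(-1/2 + sqrt(5)/2), {r^2, r^3}: (1)*(-sqrt(5)/2 - 1/2), {s, sr, ..., sr^4}: (-1)*(0)
so (chi_2 * chi_3) takes values
  {e} -> 2, {r^1, r^4} -> -1/2 + sqrt(5)/2, {r^2, r^3} -> -sqrt(5)/2 - 1/2, {s, sr, ..., sr^4} -> 0.
Now take the inner product of this character with each irreducible chi from the table, <chi_2*chi_3, chi> = (1/10) sum_C |C| (chi_2*chi_3)(C) conj(chi(C)):
  <chi_2*chi_3, chi_1> = (1/10)[1*(2)*conj(1) + 2*(-1/2 + sqrt(5)/2)*conj(1) + 2*(-sqrt(5)/2 - 1/2)*conj(1) + 5*(0)*conj(1)]
      = (1/10)[(2) + (-1 + sqrt(5)) + (-sqrt(5) - 1) + (0)] = 0/10 = 0
  <chi_2*chi_3, chi_2> = (1/10)[1*(2)*conj(1) + 2*(-1/2 + sqrt(5)/2)*conj(1) + 2*(-sqrt(5)/2 - 1/2)*conj(1) + 5*(0)*conj(-1)]
      = (1/10)[(2) + (-1 + sqrt(5)) + (-sqrt(5) - 1) + (0)] = 0/10 = 0
  <chi_2*chi_3, chi_3> = (1/10)[1*(2)*conj(2) + 2*(-1/2 + sqrt(5)/2)*conj(-1/2 + sqrt(5)/2) + 2*(-sqrt(5)/2 - 1/2)*conj(-sqrt(5)/2 - 1/2) + 5*(0)*conj(0)]
      = (1/10)[(4) + (3 - sqrt(5)) + (sqrt(5) + 3) + (0)] = 10/10 = 1
  <chi_2*chi_3, chi_4> = (1/10)[1*(2)*conj(2) + 2*(-1/2 + sqrt(5)/2)*conj(-sqrt(5)/2 - 1/2) + 2*(-sqrt(5)/2 - 1/2)*conj(-1/2 + sqrt(5)/2) + 5*(0)*conj(0)]
      = (1/10)[(4) + (-2) + (-2) + (0)] = 0/10 = 0
Hence the multiplicities are chi_3: 1. Dimension check: dim(chi_2)*dim(chi_3) = 1*2 = 2 and sum (mult * dim) = 1*2 = 2.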